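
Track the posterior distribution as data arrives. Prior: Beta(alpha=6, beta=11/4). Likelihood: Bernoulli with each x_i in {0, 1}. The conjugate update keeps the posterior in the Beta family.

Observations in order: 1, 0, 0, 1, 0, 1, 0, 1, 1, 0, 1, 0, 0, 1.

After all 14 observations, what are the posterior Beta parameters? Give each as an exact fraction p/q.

alpha=13, beta=39/4

obs 1: x=1 → posterior Beta(7, 11/4)
obs 2: x=0 → posterior Beta(7, 15/4)
obs 3: x=0 → posterior Beta(7, 19/4)
obs 4: x=1 → posterior Beta(8, 19/4)
obs 5: x=0 → posterior Beta(8, 23/4)
obs 6: x=1 → posterior Beta(9, 23/4)
obs 7: x=0 → posterior Beta(9, 27/4)
obs 8: x=1 → posterior Beta(10, 27/4)
obs 9: x=1 → posterior Beta(11, 27/4)
obs 10: x=0 → posterior Beta(11, 31/4)
obs 11: x=1 → posterior Beta(12, 31/4)
obs 12: x=0 → posterior Beta(12, 35/4)
obs 13: x=0 → posterior Beta(12, 39/4)
obs 14: x=1 → posterior Beta(13, 39/4)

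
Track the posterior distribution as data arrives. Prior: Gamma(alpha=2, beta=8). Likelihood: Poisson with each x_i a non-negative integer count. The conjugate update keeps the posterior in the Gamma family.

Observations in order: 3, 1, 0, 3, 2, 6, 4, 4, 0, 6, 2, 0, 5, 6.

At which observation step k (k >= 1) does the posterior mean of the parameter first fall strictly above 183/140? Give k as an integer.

k = 7

obs 1: x=3 → posterior Gamma(5, 9)
obs 2: x=1 → posterior Gamma(6, 10)
obs 3: x=0 → posterior Gamma(6, 11)
obs 4: x=3 → posterior Gamma(9, 12)
obs 5: x=2 → posterior Gamma(11, 13)
obs 6: x=6 → posterior Gamma(17, 14)
obs 7: x=4 → posterior Gamma(21, 15)
obs 8: x=4 → posterior Gamma(25, 16)
obs 9: x=0 → posterior Gamma(25, 17)
obs 10: x=6 → posterior Gamma(31, 18)
obs 11: x=2 → posterior Gamma(33, 19)
obs 12: x=0 → posterior Gamma(33, 20)
obs 13: x=5 → posterior Gamma(38, 21)
obs 14: x=6 → posterior Gamma(44, 22)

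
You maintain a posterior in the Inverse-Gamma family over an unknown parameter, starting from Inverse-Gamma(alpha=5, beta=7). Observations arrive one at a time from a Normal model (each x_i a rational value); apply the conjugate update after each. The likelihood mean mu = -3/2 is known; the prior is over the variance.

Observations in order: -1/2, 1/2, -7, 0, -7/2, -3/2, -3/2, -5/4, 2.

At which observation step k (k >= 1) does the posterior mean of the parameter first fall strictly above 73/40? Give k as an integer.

obs 1: x=-1/2 → posterior Inverse-Gamma(11/2, 15/2)
obs 2: x=1/2 → posterior Inverse-Gamma(6, 19/2)
obs 3: x=-7 → posterior Inverse-Gamma(13/2, 197/8)
obs 4: x=0 → posterior Inverse-Gamma(7, 103/4)
obs 5: x=-7/2 → posterior Inverse-Gamma(15/2, 111/4)
obs 6: x=-3/2 → posterior Inverse-Gamma(8, 111/4)
obs 7: x=-3/2 → posterior Inverse-Gamma(17/2, 111/4)
obs 8: x=-5/4 → posterior Inverse-Gamma(9, 889/32)
obs 9: x=2 → posterior Inverse-Gamma(19/2, 1085/32)

k = 2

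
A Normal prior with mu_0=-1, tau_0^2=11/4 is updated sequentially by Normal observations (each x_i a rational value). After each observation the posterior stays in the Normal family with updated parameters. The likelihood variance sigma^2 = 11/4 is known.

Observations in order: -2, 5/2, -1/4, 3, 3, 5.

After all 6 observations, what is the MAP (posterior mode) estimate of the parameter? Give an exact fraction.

obs 1: x=-2 → posterior Normal(-3/2, 11/8)
obs 2: x=5/2 → posterior Normal(-1/6, 11/12)
obs 3: x=-1/4 → posterior Normal(-3/16, 11/16)
obs 4: x=3 → posterior Normal(9/20, 11/20)
obs 5: x=3 → posterior Normal(7/8, 11/24)
obs 6: x=5 → posterior Normal(41/28, 11/28)

41/28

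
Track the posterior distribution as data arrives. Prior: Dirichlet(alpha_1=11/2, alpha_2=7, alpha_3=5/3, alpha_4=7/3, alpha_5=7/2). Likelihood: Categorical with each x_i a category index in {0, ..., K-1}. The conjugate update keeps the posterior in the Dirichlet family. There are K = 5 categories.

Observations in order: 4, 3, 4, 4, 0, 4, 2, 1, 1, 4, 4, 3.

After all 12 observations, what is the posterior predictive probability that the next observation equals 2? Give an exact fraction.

1/12

obs 1: x=4 → posterior Dirichlet(11/2, 7, 5/3, 7/3, 9/2)
obs 2: x=3 → posterior Dirichlet(11/2, 7, 5/3, 10/3, 9/2)
obs 3: x=4 → posterior Dirichlet(11/2, 7, 5/3, 10/3, 11/2)
obs 4: x=4 → posterior Dirichlet(11/2, 7, 5/3, 10/3, 13/2)
obs 5: x=0 → posterior Dirichlet(13/2, 7, 5/3, 10/3, 13/2)
obs 6: x=4 → posterior Dirichlet(13/2, 7, 5/3, 10/3, 15/2)
obs 7: x=2 → posterior Dirichlet(13/2, 7, 8/3, 10/3, 15/2)
obs 8: x=1 → posterior Dirichlet(13/2, 8, 8/3, 10/3, 15/2)
obs 9: x=1 → posterior Dirichlet(13/2, 9, 8/3, 10/3, 15/2)
obs 10: x=4 → posterior Dirichlet(13/2, 9, 8/3, 10/3, 17/2)
obs 11: x=4 → posterior Dirichlet(13/2, 9, 8/3, 10/3, 19/2)
obs 12: x=3 → posterior Dirichlet(13/2, 9, 8/3, 13/3, 19/2)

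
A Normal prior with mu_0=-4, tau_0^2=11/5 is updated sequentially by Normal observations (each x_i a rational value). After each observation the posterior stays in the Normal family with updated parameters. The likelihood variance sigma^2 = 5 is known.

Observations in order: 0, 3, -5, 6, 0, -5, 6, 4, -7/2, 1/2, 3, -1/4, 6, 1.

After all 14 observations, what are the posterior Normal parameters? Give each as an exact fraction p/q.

mu_0=293/716, tau_0^2=55/179

obs 1: x=0 → posterior Normal(-25/9, 55/36)
obs 2: x=3 → posterior Normal(-67/47, 55/47)
obs 3: x=-5 → posterior Normal(-61/29, 55/58)
obs 4: x=6 → posterior Normal(-56/69, 55/69)
obs 5: x=0 → posterior Normal(-7/10, 11/16)
obs 6: x=-5 → posterior Normal(-111/91, 55/91)
obs 7: x=6 → posterior Normal(-15/34, 55/102)
obs 8: x=4 → posterior Normal(-1/113, 55/113)
obs 9: x=-7/2 → posterior Normal(-79/248, 55/124)
obs 10: x=1/2 → posterior Normal(-34/135, 11/27)
obs 11: x=3 → posterior Normal(-1/146, 55/146)
obs 12: x=-1/4 → posterior Normal(-15/628, 55/157)
obs 13: x=6 → posterior Normal(83/224, 55/168)
obs 14: x=1 → posterior Normal(293/716, 55/179)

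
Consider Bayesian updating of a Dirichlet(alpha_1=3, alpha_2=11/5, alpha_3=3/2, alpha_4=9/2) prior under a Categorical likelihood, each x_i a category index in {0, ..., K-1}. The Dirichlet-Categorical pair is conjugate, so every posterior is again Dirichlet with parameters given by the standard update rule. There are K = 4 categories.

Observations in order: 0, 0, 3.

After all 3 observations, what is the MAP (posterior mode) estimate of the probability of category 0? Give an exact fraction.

obs 1: x=0 → posterior Dirichlet(4, 11/5, 3/2, 9/2)
obs 2: x=0 → posterior Dirichlet(5, 11/5, 3/2, 9/2)
obs 3: x=3 → posterior Dirichlet(5, 11/5, 3/2, 11/2)

20/51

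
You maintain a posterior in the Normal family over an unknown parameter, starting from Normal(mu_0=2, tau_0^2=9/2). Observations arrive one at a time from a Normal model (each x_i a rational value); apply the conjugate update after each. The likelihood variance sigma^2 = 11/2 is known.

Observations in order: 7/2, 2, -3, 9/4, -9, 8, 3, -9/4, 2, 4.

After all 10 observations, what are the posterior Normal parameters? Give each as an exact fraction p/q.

obs 1: x=7/2 → posterior Normal(107/40, 99/40)
obs 2: x=2 → posterior Normal(143/58, 99/58)
obs 3: x=-3 → posterior Normal(89/76, 99/76)
obs 4: x=9/4 → posterior Normal(259/188, 99/94)
obs 5: x=-9 → posterior Normal(-65/224, 99/112)
obs 6: x=8 → posterior Normal(223/260, 99/130)
obs 7: x=3 → posterior Normal(331/296, 99/148)
obs 8: x=-9/4 → posterior Normal(125/166, 99/166)
obs 9: x=2 → posterior Normal(7/8, 99/184)
obs 10: x=4 → posterior Normal(233/202, 99/202)

mu_0=233/202, tau_0^2=99/202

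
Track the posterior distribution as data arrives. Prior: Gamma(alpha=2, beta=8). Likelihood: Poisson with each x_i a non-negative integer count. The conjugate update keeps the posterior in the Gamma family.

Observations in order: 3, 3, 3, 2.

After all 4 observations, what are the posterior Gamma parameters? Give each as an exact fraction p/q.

obs 1: x=3 → posterior Gamma(5, 9)
obs 2: x=3 → posterior Gamma(8, 10)
obs 3: x=3 → posterior Gamma(11, 11)
obs 4: x=2 → posterior Gamma(13, 12)

alpha=13, beta=12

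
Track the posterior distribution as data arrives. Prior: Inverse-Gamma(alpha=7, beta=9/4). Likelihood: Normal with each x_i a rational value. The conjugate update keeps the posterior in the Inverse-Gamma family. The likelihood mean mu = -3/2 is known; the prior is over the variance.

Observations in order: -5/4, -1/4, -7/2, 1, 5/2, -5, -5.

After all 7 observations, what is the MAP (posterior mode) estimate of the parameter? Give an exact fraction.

455/184

obs 1: x=-5/4 → posterior Inverse-Gamma(15/2, 73/32)
obs 2: x=-1/4 → posterior Inverse-Gamma(8, 49/16)
obs 3: x=-7/2 → posterior Inverse-Gamma(17/2, 81/16)
obs 4: x=1 → posterior Inverse-Gamma(9, 131/16)
obs 5: x=5/2 → posterior Inverse-Gamma(19/2, 259/16)
obs 6: x=-5 → posterior Inverse-Gamma(10, 357/16)
obs 7: x=-5 → posterior Inverse-Gamma(21/2, 455/16)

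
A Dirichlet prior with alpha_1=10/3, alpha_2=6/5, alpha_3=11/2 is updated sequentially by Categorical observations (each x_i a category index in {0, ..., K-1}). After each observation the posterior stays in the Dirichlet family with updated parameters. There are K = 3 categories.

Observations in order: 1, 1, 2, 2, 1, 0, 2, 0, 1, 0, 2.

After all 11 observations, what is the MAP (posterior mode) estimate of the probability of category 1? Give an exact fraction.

126/541

obs 1: x=1 → posterior Dirichlet(10/3, 11/5, 11/2)
obs 2: x=1 → posterior Dirichlet(10/3, 16/5, 11/2)
obs 3: x=2 → posterior Dirichlet(10/3, 16/5, 13/2)
obs 4: x=2 → posterior Dirichlet(10/3, 16/5, 15/2)
obs 5: x=1 → posterior Dirichlet(10/3, 21/5, 15/2)
obs 6: x=0 → posterior Dirichlet(13/3, 21/5, 15/2)
obs 7: x=2 → posterior Dirichlet(13/3, 21/5, 17/2)
obs 8: x=0 → posterior Dirichlet(16/3, 21/5, 17/2)
obs 9: x=1 → posterior Dirichlet(16/3, 26/5, 17/2)
obs 10: x=0 → posterior Dirichlet(19/3, 26/5, 17/2)
obs 11: x=2 → posterior Dirichlet(19/3, 26/5, 19/2)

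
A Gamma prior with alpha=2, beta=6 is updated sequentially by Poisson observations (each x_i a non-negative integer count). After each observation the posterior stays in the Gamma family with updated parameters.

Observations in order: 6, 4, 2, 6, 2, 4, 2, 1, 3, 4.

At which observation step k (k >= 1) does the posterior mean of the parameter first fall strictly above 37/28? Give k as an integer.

obs 1: x=6 → posterior Gamma(8, 7)
obs 2: x=4 → posterior Gamma(12, 8)
obs 3: x=2 → posterior Gamma(14, 9)
obs 4: x=6 → posterior Gamma(20, 10)
obs 5: x=2 → posterior Gamma(22, 11)
obs 6: x=4 → posterior Gamma(26, 12)
obs 7: x=2 → posterior Gamma(28, 13)
obs 8: x=1 → posterior Gamma(29, 14)
obs 9: x=3 → posterior Gamma(32, 15)
obs 10: x=4 → posterior Gamma(36, 16)

k = 2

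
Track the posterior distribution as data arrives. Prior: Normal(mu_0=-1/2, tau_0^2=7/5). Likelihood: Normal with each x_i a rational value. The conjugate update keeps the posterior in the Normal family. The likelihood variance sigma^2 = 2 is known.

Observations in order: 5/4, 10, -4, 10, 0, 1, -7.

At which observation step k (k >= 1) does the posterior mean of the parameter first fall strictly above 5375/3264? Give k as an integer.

k = 2

obs 1: x=5/4 → posterior Normal(15/68, 14/17)
obs 2: x=10 → posterior Normal(295/96, 7/12)
obs 3: x=-4 → posterior Normal(183/124, 14/31)
obs 4: x=10 → posterior Normal(463/152, 7/19)
obs 5: x=0 → posterior Normal(463/180, 14/45)
obs 6: x=1 → posterior Normal(491/208, 7/26)
obs 7: x=-7 → posterior Normal(5/4, 14/59)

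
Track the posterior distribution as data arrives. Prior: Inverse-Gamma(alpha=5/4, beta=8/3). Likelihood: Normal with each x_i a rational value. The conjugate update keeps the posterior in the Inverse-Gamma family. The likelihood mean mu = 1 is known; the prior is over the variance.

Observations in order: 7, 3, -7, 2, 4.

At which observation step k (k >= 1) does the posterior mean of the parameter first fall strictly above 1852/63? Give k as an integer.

obs 1: x=7 → posterior Inverse-Gamma(7/4, 62/3)
obs 2: x=3 → posterior Inverse-Gamma(9/4, 68/3)
obs 3: x=-7 → posterior Inverse-Gamma(11/4, 164/3)
obs 4: x=2 → posterior Inverse-Gamma(13/4, 331/6)
obs 5: x=4 → posterior Inverse-Gamma(15/4, 179/3)

k = 3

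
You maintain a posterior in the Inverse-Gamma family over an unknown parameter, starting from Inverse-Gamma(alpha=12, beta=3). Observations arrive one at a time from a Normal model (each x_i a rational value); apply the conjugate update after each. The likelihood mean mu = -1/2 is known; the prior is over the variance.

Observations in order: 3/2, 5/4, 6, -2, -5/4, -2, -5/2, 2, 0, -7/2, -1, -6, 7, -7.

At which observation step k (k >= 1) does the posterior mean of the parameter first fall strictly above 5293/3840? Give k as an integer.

obs 1: x=3/2 → posterior Inverse-Gamma(25/2, 5)
obs 2: x=5/4 → posterior Inverse-Gamma(13, 209/32)
obs 3: x=6 → posterior Inverse-Gamma(27/2, 885/32)
obs 4: x=-2 → posterior Inverse-Gamma(14, 921/32)
obs 5: x=-5/4 → posterior Inverse-Gamma(29/2, 465/16)
obs 6: x=-2 → posterior Inverse-Gamma(15, 483/16)
obs 7: x=-5/2 → posterior Inverse-Gamma(31/2, 515/16)
obs 8: x=2 → posterior Inverse-Gamma(16, 565/16)
obs 9: x=0 → posterior Inverse-Gamma(33/2, 567/16)
obs 10: x=-7/2 → posterior Inverse-Gamma(17, 639/16)
obs 11: x=-1 → posterior Inverse-Gamma(35/2, 641/16)
obs 12: x=-6 → posterior Inverse-Gamma(18, 883/16)
obs 13: x=7 → posterior Inverse-Gamma(37/2, 1333/16)
obs 14: x=-7 → posterior Inverse-Gamma(19, 1671/16)

k = 3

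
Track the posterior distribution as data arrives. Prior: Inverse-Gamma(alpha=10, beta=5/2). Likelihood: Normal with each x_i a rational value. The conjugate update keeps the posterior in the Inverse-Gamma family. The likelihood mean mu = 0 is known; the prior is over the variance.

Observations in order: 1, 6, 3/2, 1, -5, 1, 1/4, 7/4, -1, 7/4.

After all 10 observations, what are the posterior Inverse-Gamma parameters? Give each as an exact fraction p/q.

obs 1: x=1 → posterior Inverse-Gamma(21/2, 3)
obs 2: x=6 → posterior Inverse-Gamma(11, 21)
obs 3: x=3/2 → posterior Inverse-Gamma(23/2, 177/8)
obs 4: x=1 → posterior Inverse-Gamma(12, 181/8)
obs 5: x=-5 → posterior Inverse-Gamma(25/2, 281/8)
obs 6: x=1 → posterior Inverse-Gamma(13, 285/8)
obs 7: x=1/4 → posterior Inverse-Gamma(27/2, 1141/32)
obs 8: x=7/4 → posterior Inverse-Gamma(14, 595/16)
obs 9: x=-1 → posterior Inverse-Gamma(29/2, 603/16)
obs 10: x=7/4 → posterior Inverse-Gamma(15, 1255/32)

alpha=15, beta=1255/32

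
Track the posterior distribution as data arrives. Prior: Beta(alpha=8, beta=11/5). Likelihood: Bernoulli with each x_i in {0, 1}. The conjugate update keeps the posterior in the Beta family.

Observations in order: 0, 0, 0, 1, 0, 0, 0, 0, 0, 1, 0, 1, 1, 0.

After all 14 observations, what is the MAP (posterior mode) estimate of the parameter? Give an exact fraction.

55/111

obs 1: x=0 → posterior Beta(8, 16/5)
obs 2: x=0 → posterior Beta(8, 21/5)
obs 3: x=0 → posterior Beta(8, 26/5)
obs 4: x=1 → posterior Beta(9, 26/5)
obs 5: x=0 → posterior Beta(9, 31/5)
obs 6: x=0 → posterior Beta(9, 36/5)
obs 7: x=0 → posterior Beta(9, 41/5)
obs 8: x=0 → posterior Beta(9, 46/5)
obs 9: x=0 → posterior Beta(9, 51/5)
obs 10: x=1 → posterior Beta(10, 51/5)
obs 11: x=0 → posterior Beta(10, 56/5)
obs 12: x=1 → posterior Beta(11, 56/5)
obs 13: x=1 → posterior Beta(12, 56/5)
obs 14: x=0 → posterior Beta(12, 61/5)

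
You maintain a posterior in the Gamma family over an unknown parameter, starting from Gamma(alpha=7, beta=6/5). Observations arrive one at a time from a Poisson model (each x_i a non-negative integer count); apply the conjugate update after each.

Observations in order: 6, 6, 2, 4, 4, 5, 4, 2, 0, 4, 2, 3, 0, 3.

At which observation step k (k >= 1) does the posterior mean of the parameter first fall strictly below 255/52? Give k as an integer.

k = 4

obs 1: x=6 → posterior Gamma(13, 11/5)
obs 2: x=6 → posterior Gamma(19, 16/5)
obs 3: x=2 → posterior Gamma(21, 21/5)
obs 4: x=4 → posterior Gamma(25, 26/5)
obs 5: x=4 → posterior Gamma(29, 31/5)
obs 6: x=5 → posterior Gamma(34, 36/5)
obs 7: x=4 → posterior Gamma(38, 41/5)
obs 8: x=2 → posterior Gamma(40, 46/5)
obs 9: x=0 → posterior Gamma(40, 51/5)
obs 10: x=4 → posterior Gamma(44, 56/5)
obs 11: x=2 → posterior Gamma(46, 61/5)
obs 12: x=3 → posterior Gamma(49, 66/5)
obs 13: x=0 → posterior Gamma(49, 71/5)
obs 14: x=3 → posterior Gamma(52, 76/5)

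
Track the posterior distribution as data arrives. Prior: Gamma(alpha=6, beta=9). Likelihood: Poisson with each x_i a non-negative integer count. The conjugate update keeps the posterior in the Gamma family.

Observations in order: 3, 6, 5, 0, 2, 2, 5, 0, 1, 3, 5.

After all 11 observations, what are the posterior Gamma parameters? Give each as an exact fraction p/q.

obs 1: x=3 → posterior Gamma(9, 10)
obs 2: x=6 → posterior Gamma(15, 11)
obs 3: x=5 → posterior Gamma(20, 12)
obs 4: x=0 → posterior Gamma(20, 13)
obs 5: x=2 → posterior Gamma(22, 14)
obs 6: x=2 → posterior Gamma(24, 15)
obs 7: x=5 → posterior Gamma(29, 16)
obs 8: x=0 → posterior Gamma(29, 17)
obs 9: x=1 → posterior Gamma(30, 18)
obs 10: x=3 → posterior Gamma(33, 19)
obs 11: x=5 → posterior Gamma(38, 20)

alpha=38, beta=20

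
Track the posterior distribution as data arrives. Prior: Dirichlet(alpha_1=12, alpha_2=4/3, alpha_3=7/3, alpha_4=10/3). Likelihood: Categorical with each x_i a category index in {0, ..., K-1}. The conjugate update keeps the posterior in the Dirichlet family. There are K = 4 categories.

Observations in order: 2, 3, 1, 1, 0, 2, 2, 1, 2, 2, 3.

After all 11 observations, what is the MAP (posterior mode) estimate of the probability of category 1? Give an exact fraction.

obs 1: x=2 → posterior Dirichlet(12, 4/3, 10/3, 10/3)
obs 2: x=3 → posterior Dirichlet(12, 4/3, 10/3, 13/3)
obs 3: x=1 → posterior Dirichlet(12, 7/3, 10/3, 13/3)
obs 4: x=1 → posterior Dirichlet(12, 10/3, 10/3, 13/3)
obs 5: x=0 → posterior Dirichlet(13, 10/3, 10/3, 13/3)
obs 6: x=2 → posterior Dirichlet(13, 10/3, 13/3, 13/3)
obs 7: x=2 → posterior Dirichlet(13, 10/3, 16/3, 13/3)
obs 8: x=1 → posterior Dirichlet(13, 13/3, 16/3, 13/3)
obs 9: x=2 → posterior Dirichlet(13, 13/3, 19/3, 13/3)
obs 10: x=2 → posterior Dirichlet(13, 13/3, 22/3, 13/3)
obs 11: x=3 → posterior Dirichlet(13, 13/3, 22/3, 16/3)

5/39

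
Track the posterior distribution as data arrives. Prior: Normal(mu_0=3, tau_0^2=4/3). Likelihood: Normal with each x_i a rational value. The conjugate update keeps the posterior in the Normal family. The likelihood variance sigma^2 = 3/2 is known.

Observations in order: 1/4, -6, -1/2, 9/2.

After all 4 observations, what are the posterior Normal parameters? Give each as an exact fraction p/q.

mu_0=13/41, tau_0^2=12/41

obs 1: x=1/4 → posterior Normal(29/17, 12/17)
obs 2: x=-6 → posterior Normal(-19/25, 12/25)
obs 3: x=-1/2 → posterior Normal(-23/33, 4/11)
obs 4: x=9/2 → posterior Normal(13/41, 12/41)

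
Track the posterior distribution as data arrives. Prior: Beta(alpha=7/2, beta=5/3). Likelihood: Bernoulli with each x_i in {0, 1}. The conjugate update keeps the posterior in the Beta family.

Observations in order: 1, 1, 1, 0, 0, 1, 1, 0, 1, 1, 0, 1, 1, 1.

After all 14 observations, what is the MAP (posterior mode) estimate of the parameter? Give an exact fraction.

obs 1: x=1 → posterior Beta(9/2, 5/3)
obs 2: x=1 → posterior Beta(11/2, 5/3)
obs 3: x=1 → posterior Beta(13/2, 5/3)
obs 4: x=0 → posterior Beta(13/2, 8/3)
obs 5: x=0 → posterior Beta(13/2, 11/3)
obs 6: x=1 → posterior Beta(15/2, 11/3)
obs 7: x=1 → posterior Beta(17/2, 11/3)
obs 8: x=0 → posterior Beta(17/2, 14/3)
obs 9: x=1 → posterior Beta(19/2, 14/3)
obs 10: x=1 → posterior Beta(21/2, 14/3)
obs 11: x=0 → posterior Beta(21/2, 17/3)
obs 12: x=1 → posterior Beta(23/2, 17/3)
obs 13: x=1 → posterior Beta(25/2, 17/3)
obs 14: x=1 → posterior Beta(27/2, 17/3)

75/103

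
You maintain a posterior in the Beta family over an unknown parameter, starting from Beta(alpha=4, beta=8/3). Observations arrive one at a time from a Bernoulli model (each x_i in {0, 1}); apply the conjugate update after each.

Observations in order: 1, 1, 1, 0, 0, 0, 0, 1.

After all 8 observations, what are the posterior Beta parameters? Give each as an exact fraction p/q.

obs 1: x=1 → posterior Beta(5, 8/3)
obs 2: x=1 → posterior Beta(6, 8/3)
obs 3: x=1 → posterior Beta(7, 8/3)
obs 4: x=0 → posterior Beta(7, 11/3)
obs 5: x=0 → posterior Beta(7, 14/3)
obs 6: x=0 → posterior Beta(7, 17/3)
obs 7: x=0 → posterior Beta(7, 20/3)
obs 8: x=1 → posterior Beta(8, 20/3)

alpha=8, beta=20/3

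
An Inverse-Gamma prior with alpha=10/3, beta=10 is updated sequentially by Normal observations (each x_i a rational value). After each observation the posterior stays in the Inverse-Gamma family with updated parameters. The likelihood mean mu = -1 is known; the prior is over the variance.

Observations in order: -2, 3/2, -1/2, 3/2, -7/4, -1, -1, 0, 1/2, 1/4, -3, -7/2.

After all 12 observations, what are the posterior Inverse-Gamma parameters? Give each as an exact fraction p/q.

alpha=28/3, beta=395/16

obs 1: x=-2 → posterior Inverse-Gamma(23/6, 21/2)
obs 2: x=3/2 → posterior Inverse-Gamma(13/3, 109/8)
obs 3: x=-1/2 → posterior Inverse-Gamma(29/6, 55/4)
obs 4: x=3/2 → posterior Inverse-Gamma(16/3, 135/8)
obs 5: x=-7/4 → posterior Inverse-Gamma(35/6, 549/32)
obs 6: x=-1 → posterior Inverse-Gamma(19/3, 549/32)
obs 7: x=-1 → posterior Inverse-Gamma(41/6, 549/32)
obs 8: x=0 → posterior Inverse-Gamma(22/3, 565/32)
obs 9: x=1/2 → posterior Inverse-Gamma(47/6, 601/32)
obs 10: x=1/4 → posterior Inverse-Gamma(25/3, 313/16)
obs 11: x=-3 → posterior Inverse-Gamma(53/6, 345/16)
obs 12: x=-7/2 → posterior Inverse-Gamma(28/3, 395/16)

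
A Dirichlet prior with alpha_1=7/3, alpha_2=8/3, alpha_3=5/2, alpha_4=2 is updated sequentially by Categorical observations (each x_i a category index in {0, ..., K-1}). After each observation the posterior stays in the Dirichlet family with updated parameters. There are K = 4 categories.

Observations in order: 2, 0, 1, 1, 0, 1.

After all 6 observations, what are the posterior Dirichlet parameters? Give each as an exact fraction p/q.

alpha_1=13/3, alpha_2=17/3, alpha_3=7/2, alpha_4=2

obs 1: x=2 → posterior Dirichlet(7/3, 8/3, 7/2, 2)
obs 2: x=0 → posterior Dirichlet(10/3, 8/3, 7/2, 2)
obs 3: x=1 → posterior Dirichlet(10/3, 11/3, 7/2, 2)
obs 4: x=1 → posterior Dirichlet(10/3, 14/3, 7/2, 2)
obs 5: x=0 → posterior Dirichlet(13/3, 14/3, 7/2, 2)
obs 6: x=1 → posterior Dirichlet(13/3, 17/3, 7/2, 2)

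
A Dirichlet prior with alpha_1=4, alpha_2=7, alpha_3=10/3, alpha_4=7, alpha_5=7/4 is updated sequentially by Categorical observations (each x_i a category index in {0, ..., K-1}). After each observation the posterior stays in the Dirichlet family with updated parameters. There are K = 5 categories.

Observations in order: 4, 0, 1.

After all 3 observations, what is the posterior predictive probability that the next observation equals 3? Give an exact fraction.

84/313

obs 1: x=4 → posterior Dirichlet(4, 7, 10/3, 7, 11/4)
obs 2: x=0 → posterior Dirichlet(5, 7, 10/3, 7, 11/4)
obs 3: x=1 → posterior Dirichlet(5, 8, 10/3, 7, 11/4)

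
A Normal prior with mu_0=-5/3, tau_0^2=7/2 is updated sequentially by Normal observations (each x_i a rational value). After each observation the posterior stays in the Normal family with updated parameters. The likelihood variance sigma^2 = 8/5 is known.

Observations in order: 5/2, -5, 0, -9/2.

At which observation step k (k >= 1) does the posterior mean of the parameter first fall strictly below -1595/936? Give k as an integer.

k = 4

obs 1: x=5/2 → posterior Normal(365/306, 56/51)
obs 2: x=-5 → posterior Normal(-685/516, 28/43)
obs 3: x=0 → posterior Normal(-685/726, 56/121)
obs 4: x=-9/2 → posterior Normal(-815/468, 14/39)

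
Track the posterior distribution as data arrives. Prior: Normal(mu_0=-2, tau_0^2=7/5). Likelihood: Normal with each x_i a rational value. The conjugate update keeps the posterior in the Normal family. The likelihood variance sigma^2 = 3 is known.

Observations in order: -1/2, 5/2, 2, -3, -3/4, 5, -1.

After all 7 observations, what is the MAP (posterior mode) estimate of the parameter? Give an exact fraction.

-1/256

obs 1: x=-1/2 → posterior Normal(-67/44, 21/22)
obs 2: x=5/2 → posterior Normal(-16/29, 21/29)
obs 3: x=2 → posterior Normal(-1/18, 7/12)
obs 4: x=-3 → posterior Normal(-23/43, 21/43)
obs 5: x=-3/4 → posterior Normal(-113/200, 21/50)
obs 6: x=5 → posterior Normal(9/76, 7/19)
obs 7: x=-1 → posterior Normal(-1/256, 21/64)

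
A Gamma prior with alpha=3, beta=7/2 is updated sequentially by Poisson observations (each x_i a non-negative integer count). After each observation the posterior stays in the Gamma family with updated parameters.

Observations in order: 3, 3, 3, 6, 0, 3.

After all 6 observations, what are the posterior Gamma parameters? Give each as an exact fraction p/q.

alpha=21, beta=19/2

obs 1: x=3 → posterior Gamma(6, 9/2)
obs 2: x=3 → posterior Gamma(9, 11/2)
obs 3: x=3 → posterior Gamma(12, 13/2)
obs 4: x=6 → posterior Gamma(18, 15/2)
obs 5: x=0 → posterior Gamma(18, 17/2)
obs 6: x=3 → posterior Gamma(21, 19/2)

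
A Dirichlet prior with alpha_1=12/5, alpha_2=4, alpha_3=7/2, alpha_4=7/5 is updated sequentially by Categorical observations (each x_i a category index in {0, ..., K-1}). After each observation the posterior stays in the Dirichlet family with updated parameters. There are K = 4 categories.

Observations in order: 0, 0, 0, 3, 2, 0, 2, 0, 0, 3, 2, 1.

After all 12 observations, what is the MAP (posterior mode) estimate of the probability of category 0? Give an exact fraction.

obs 1: x=0 → posterior Dirichlet(17/5, 4, 7/2, 7/5)
obs 2: x=0 → posterior Dirichlet(22/5, 4, 7/2, 7/5)
obs 3: x=0 → posterior Dirichlet(27/5, 4, 7/2, 7/5)
obs 4: x=3 → posterior Dirichlet(27/5, 4, 7/2, 12/5)
obs 5: x=2 → posterior Dirichlet(27/5, 4, 9/2, 12/5)
obs 6: x=0 → posterior Dirichlet(32/5, 4, 9/2, 12/5)
obs 7: x=2 → posterior Dirichlet(32/5, 4, 11/2, 12/5)
obs 8: x=0 → posterior Dirichlet(37/5, 4, 11/2, 12/5)
obs 9: x=0 → posterior Dirichlet(42/5, 4, 11/2, 12/5)
obs 10: x=3 → posterior Dirichlet(42/5, 4, 11/2, 17/5)
obs 11: x=2 → posterior Dirichlet(42/5, 4, 13/2, 17/5)
obs 12: x=1 → posterior Dirichlet(42/5, 5, 13/2, 17/5)

74/193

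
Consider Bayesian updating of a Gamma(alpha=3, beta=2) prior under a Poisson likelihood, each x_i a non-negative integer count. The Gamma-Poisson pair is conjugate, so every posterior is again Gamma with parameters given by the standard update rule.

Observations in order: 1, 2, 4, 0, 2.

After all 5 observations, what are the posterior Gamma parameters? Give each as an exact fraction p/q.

alpha=12, beta=7

obs 1: x=1 → posterior Gamma(4, 3)
obs 2: x=2 → posterior Gamma(6, 4)
obs 3: x=4 → posterior Gamma(10, 5)
obs 4: x=0 → posterior Gamma(10, 6)
obs 5: x=2 → posterior Gamma(12, 7)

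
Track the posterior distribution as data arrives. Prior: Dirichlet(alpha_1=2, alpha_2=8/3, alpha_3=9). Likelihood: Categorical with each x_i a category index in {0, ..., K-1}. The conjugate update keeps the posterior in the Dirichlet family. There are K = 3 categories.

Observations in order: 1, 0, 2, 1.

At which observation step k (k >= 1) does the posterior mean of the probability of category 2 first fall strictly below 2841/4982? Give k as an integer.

obs 1: x=1 → posterior Dirichlet(2, 11/3, 9)
obs 2: x=0 → posterior Dirichlet(3, 11/3, 9)
obs 3: x=2 → posterior Dirichlet(3, 11/3, 10)
obs 4: x=1 → posterior Dirichlet(3, 14/3, 10)

k = 4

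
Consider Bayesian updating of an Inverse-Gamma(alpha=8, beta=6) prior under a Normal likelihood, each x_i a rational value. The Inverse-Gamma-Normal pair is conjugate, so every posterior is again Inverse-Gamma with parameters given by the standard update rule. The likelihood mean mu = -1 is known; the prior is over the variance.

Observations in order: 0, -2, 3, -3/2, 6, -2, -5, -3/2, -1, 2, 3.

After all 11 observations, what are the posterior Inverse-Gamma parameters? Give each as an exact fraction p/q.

alpha=27/2, beta=243/4

obs 1: x=0 → posterior Inverse-Gamma(17/2, 13/2)
obs 2: x=-2 → posterior Inverse-Gamma(9, 7)
obs 3: x=3 → posterior Inverse-Gamma(19/2, 15)
obs 4: x=-3/2 → posterior Inverse-Gamma(10, 121/8)
obs 5: x=6 → posterior Inverse-Gamma(21/2, 317/8)
obs 6: x=-2 → posterior Inverse-Gamma(11, 321/8)
obs 7: x=-5 → posterior Inverse-Gamma(23/2, 385/8)
obs 8: x=-3/2 → posterior Inverse-Gamma(12, 193/4)
obs 9: x=-1 → posterior Inverse-Gamma(25/2, 193/4)
obs 10: x=2 → posterior Inverse-Gamma(13, 211/4)
obs 11: x=3 → posterior Inverse-Gamma(27/2, 243/4)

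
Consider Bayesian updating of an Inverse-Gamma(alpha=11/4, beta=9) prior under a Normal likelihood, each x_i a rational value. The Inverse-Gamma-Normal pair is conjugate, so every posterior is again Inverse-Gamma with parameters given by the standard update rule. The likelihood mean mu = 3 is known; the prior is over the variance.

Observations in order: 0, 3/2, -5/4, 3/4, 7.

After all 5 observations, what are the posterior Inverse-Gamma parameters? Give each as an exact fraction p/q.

obs 1: x=0 → posterior Inverse-Gamma(13/4, 27/2)
obs 2: x=3/2 → posterior Inverse-Gamma(15/4, 117/8)
obs 3: x=-5/4 → posterior Inverse-Gamma(17/4, 757/32)
obs 4: x=3/4 → posterior Inverse-Gamma(19/4, 419/16)
obs 5: x=7 → posterior Inverse-Gamma(21/4, 547/16)

alpha=21/4, beta=547/16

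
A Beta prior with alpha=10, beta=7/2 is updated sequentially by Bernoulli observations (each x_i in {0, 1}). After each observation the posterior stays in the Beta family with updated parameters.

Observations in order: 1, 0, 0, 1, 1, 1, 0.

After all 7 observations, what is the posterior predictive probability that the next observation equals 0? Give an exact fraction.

13/41

obs 1: x=1 → posterior Beta(11, 7/2)
obs 2: x=0 → posterior Beta(11, 9/2)
obs 3: x=0 → posterior Beta(11, 11/2)
obs 4: x=1 → posterior Beta(12, 11/2)
obs 5: x=1 → posterior Beta(13, 11/2)
obs 6: x=1 → posterior Beta(14, 11/2)
obs 7: x=0 → posterior Beta(14, 13/2)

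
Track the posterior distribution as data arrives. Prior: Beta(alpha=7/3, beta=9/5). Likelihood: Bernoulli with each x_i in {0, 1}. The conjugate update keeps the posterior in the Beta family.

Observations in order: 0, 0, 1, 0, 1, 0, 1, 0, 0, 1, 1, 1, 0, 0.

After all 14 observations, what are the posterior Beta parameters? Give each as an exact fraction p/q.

obs 1: x=0 → posterior Beta(7/3, 14/5)
obs 2: x=0 → posterior Beta(7/3, 19/5)
obs 3: x=1 → posterior Beta(10/3, 19/5)
obs 4: x=0 → posterior Beta(10/3, 24/5)
obs 5: x=1 → posterior Beta(13/3, 24/5)
obs 6: x=0 → posterior Beta(13/3, 29/5)
obs 7: x=1 → posterior Beta(16/3, 29/5)
obs 8: x=0 → posterior Beta(16/3, 34/5)
obs 9: x=0 → posterior Beta(16/3, 39/5)
obs 10: x=1 → posterior Beta(19/3, 39/5)
obs 11: x=1 → posterior Beta(22/3, 39/5)
obs 12: x=1 → posterior Beta(25/3, 39/5)
obs 13: x=0 → posterior Beta(25/3, 44/5)
obs 14: x=0 → posterior Beta(25/3, 49/5)

alpha=25/3, beta=49/5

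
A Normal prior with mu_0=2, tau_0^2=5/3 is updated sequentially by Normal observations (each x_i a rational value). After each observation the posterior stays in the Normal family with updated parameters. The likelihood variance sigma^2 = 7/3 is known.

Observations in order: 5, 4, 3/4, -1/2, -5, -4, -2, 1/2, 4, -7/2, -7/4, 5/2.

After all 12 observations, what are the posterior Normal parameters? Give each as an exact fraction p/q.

mu_0=14/67, tau_0^2=35/201

obs 1: x=5 → posterior Normal(13/4, 35/36)
obs 2: x=4 → posterior Normal(59/17, 35/51)
obs 3: x=3/4 → posterior Normal(251/88, 35/66)
obs 4: x=-1/2 → posterior Normal(241/108, 35/81)
obs 5: x=-5 → posterior Normal(141/128, 35/96)
obs 6: x=-4 → posterior Normal(61/148, 35/111)
obs 7: x=-2 → posterior Normal(1/8, 5/18)
obs 8: x=1/2 → posterior Normal(31/188, 35/141)
obs 9: x=4 → posterior Normal(111/208, 35/156)
obs 10: x=-7/2 → posterior Normal(41/228, 35/171)
obs 11: x=-7/4 → posterior Normal(3/124, 35/186)
obs 12: x=5/2 → posterior Normal(14/67, 35/201)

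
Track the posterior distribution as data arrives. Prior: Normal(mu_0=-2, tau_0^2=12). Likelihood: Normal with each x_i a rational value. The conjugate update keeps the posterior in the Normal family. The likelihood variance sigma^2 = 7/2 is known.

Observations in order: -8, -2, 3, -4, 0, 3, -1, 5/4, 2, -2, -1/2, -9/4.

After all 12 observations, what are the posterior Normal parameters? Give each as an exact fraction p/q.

mu_0=-266/295, tau_0^2=84/295

obs 1: x=-8 → posterior Normal(-206/31, 84/31)
obs 2: x=-2 → posterior Normal(-254/55, 84/55)
obs 3: x=3 → posterior Normal(-182/79, 84/79)
obs 4: x=-4 → posterior Normal(-278/103, 84/103)
obs 5: x=0 → posterior Normal(-278/127, 84/127)
obs 6: x=3 → posterior Normal(-206/151, 84/151)
obs 7: x=-1 → posterior Normal(-46/35, 12/25)
obs 8: x=5/4 → posterior Normal(-200/199, 84/199)
obs 9: x=2 → posterior Normal(-152/223, 84/223)
obs 10: x=-2 → posterior Normal(-200/247, 84/247)
obs 11: x=-1/2 → posterior Normal(-212/271, 84/271)
obs 12: x=-9/4 → posterior Normal(-266/295, 84/295)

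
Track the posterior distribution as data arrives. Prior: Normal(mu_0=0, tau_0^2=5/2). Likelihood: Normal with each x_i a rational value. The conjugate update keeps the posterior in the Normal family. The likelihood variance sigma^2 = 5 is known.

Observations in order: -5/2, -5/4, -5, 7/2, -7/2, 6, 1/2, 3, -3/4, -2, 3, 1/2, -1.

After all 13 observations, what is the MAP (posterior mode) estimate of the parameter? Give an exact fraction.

1/30

obs 1: x=-5/2 → posterior Normal(-5/6, 5/3)
obs 2: x=-5/4 → posterior Normal(-15/16, 5/4)
obs 3: x=-5 → posterior Normal(-7/4, 1)
obs 4: x=7/2 → posterior Normal(-7/8, 5/6)
obs 5: x=-7/2 → posterior Normal(-5/4, 5/7)
obs 6: x=6 → posterior Normal(-11/32, 5/8)
obs 7: x=1/2 → posterior Normal(-1/4, 5/9)
obs 8: x=3 → posterior Normal(3/40, 1/2)
obs 9: x=-3/4 → posterior Normal(0, 5/11)
obs 10: x=-2 → posterior Normal(-1/6, 5/12)
obs 11: x=3 → posterior Normal(1/13, 5/13)
obs 12: x=1/2 → posterior Normal(3/28, 5/14)
obs 13: x=-1 → posterior Normal(1/30, 1/3)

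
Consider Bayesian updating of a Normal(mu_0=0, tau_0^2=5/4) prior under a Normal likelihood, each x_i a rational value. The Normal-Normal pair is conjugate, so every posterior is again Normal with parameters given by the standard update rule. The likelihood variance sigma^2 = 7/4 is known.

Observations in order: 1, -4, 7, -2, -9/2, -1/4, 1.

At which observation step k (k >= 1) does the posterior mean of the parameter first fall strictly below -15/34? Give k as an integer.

obs 1: x=1 → posterior Normal(5/12, 35/48)
obs 2: x=-4 → posterior Normal(-15/17, 35/68)
obs 3: x=7 → posterior Normal(10/11, 35/88)
obs 4: x=-2 → posterior Normal(10/27, 35/108)
obs 5: x=-9/2 → posterior Normal(-25/64, 35/128)
obs 6: x=-1/4 → posterior Normal(-55/148, 35/148)
obs 7: x=1 → posterior Normal(-5/24, 5/24)

k = 2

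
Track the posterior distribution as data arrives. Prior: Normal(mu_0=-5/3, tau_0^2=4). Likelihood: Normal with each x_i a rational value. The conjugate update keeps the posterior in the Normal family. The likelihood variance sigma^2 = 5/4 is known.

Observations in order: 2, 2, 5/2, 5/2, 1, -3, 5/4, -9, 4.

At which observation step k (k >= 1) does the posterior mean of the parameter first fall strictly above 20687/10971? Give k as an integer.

obs 1: x=2 → posterior Normal(71/63, 20/21)
obs 2: x=2 → posterior Normal(167/111, 20/37)
obs 3: x=5/2 → posterior Normal(287/159, 20/53)
obs 4: x=5/2 → posterior Normal(407/207, 20/69)
obs 5: x=1 → posterior Normal(91/51, 4/17)
obs 6: x=-3 → posterior Normal(311/303, 20/101)
obs 7: x=5/4 → posterior Normal(371/351, 20/117)
obs 8: x=-9 → posterior Normal(-61/399, 20/133)
obs 9: x=4 → posterior Normal(131/447, 20/149)

k = 4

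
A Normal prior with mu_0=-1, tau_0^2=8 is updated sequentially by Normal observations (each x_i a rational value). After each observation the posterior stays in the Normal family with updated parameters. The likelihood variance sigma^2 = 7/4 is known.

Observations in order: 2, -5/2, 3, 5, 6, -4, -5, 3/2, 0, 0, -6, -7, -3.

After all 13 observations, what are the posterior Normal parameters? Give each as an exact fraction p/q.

obs 1: x=2 → posterior Normal(19/13, 56/39)
obs 2: x=-5/2 → posterior Normal(-23/71, 56/71)
obs 3: x=3 → posterior Normal(73/103, 56/103)
obs 4: x=5 → posterior Normal(233/135, 56/135)
obs 5: x=6 → posterior Normal(425/167, 56/167)
obs 6: x=-4 → posterior Normal(297/199, 56/199)
obs 7: x=-5 → posterior Normal(137/231, 8/33)
obs 8: x=3/2 → posterior Normal(185/263, 56/263)
obs 9: x=0 → posterior Normal(37/59, 56/295)
obs 10: x=0 → posterior Normal(185/327, 56/327)
obs 11: x=-6 → posterior Normal(-7/359, 56/359)
obs 12: x=-7 → posterior Normal(-231/391, 56/391)
obs 13: x=-3 → posterior Normal(-109/141, 56/423)

mu_0=-109/141, tau_0^2=56/423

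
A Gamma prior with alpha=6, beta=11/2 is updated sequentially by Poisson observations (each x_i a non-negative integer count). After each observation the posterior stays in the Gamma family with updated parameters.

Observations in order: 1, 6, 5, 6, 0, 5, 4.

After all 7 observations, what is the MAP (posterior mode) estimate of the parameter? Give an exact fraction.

obs 1: x=1 → posterior Gamma(7, 13/2)
obs 2: x=6 → posterior Gamma(13, 15/2)
obs 3: x=5 → posterior Gamma(18, 17/2)
obs 4: x=6 → posterior Gamma(24, 19/2)
obs 5: x=0 → posterior Gamma(24, 21/2)
obs 6: x=5 → posterior Gamma(29, 23/2)
obs 7: x=4 → posterior Gamma(33, 25/2)

64/25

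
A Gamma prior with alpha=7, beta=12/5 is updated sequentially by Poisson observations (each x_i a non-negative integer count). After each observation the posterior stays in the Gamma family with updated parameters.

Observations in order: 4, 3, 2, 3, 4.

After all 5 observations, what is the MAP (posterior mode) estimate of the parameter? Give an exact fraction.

110/37

obs 1: x=4 → posterior Gamma(11, 17/5)
obs 2: x=3 → posterior Gamma(14, 22/5)
obs 3: x=2 → posterior Gamma(16, 27/5)
obs 4: x=3 → posterior Gamma(19, 32/5)
obs 5: x=4 → posterior Gamma(23, 37/5)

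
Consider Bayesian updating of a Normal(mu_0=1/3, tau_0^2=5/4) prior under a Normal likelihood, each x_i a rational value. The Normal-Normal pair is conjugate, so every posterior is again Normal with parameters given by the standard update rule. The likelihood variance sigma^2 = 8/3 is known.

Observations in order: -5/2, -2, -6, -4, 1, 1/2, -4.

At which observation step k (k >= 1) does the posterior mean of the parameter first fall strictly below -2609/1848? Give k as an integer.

obs 1: x=-5/2 → posterior Normal(-161/282, 40/47)
obs 2: x=-2 → posterior Normal(-11/12, 20/31)
obs 3: x=-6 → posterior Normal(-881/462, 40/77)
obs 4: x=-4 → posterior Normal(-1241/552, 10/23)
obs 5: x=1 → posterior Normal(-1151/642, 40/107)
obs 6: x=1/2 → posterior Normal(-553/366, 20/61)
obs 7: x=-4 → posterior Normal(-733/411, 40/137)

k = 3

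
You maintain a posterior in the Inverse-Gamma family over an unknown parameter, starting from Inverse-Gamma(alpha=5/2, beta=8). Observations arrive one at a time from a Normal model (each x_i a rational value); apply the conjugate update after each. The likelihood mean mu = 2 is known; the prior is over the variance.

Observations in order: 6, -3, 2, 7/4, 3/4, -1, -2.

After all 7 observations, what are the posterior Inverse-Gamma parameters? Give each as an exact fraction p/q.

alpha=6, beta=669/16

obs 1: x=6 → posterior Inverse-Gamma(3, 16)
obs 2: x=-3 → posterior Inverse-Gamma(7/2, 57/2)
obs 3: x=2 → posterior Inverse-Gamma(4, 57/2)
obs 4: x=7/4 → posterior Inverse-Gamma(9/2, 913/32)
obs 5: x=3/4 → posterior Inverse-Gamma(5, 469/16)
obs 6: x=-1 → posterior Inverse-Gamma(11/2, 541/16)
obs 7: x=-2 → posterior Inverse-Gamma(6, 669/16)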